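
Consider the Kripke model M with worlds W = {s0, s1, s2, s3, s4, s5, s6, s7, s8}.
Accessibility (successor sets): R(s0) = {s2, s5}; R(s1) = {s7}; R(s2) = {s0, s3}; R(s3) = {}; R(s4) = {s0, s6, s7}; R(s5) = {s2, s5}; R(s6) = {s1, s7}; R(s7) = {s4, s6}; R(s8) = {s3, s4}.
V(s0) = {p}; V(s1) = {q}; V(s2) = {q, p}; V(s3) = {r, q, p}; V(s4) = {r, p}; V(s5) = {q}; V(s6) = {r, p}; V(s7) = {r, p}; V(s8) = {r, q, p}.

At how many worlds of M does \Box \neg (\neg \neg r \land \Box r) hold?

Let φ = \Box \neg (\neg \neg r \land \Box r). Evaluate φ at each world:
  s0 (successors {s2, s5}): φ is true.
  s1 (successors {s7}): φ is false.
  s2 (successors {s0, s3}): φ is false.
  s3 (successors ∅): φ is true.
  s4 (successors {s0, s6, s7}): φ is false.
  s5 (successors {s2, s5}): φ is true.
  s6 (successors {s1, s7}): φ is false.
  s7 (successors {s4, s6}): φ is true.
  s8 (successors {s3, s4}): φ is false.
For instance, at s6:
  At s6: \Box \neg (\neg \neg r \land \Box r) requires \neg (\neg \neg r \land \Box r) at every successor {s1, s7}.
    \neg (\neg \neg r \land \Box r) fails at s7, so \Box \neg (\neg \neg r \land \Box r) is false at s6.
      At s7: \neg \neg r \land \Box r is true, so \neg (\neg \neg r \land \Box r) is false.
Satisfying worlds: {s0, s3, s5, s7}

4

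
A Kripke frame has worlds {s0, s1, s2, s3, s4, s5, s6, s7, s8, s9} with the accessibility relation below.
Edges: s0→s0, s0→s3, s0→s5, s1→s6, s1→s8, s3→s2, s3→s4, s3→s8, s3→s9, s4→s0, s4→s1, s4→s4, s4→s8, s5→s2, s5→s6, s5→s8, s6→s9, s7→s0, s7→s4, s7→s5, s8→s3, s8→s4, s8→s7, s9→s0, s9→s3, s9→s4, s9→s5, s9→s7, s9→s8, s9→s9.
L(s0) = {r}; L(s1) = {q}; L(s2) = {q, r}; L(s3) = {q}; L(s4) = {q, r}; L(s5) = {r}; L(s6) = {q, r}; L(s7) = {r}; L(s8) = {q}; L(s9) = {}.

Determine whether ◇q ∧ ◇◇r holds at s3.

At s3: ◇q is true, ◇◇r is true, so ◇q ∧ ◇◇r is true.
  At s3: ◇q requires q at some successor in {s2, s4, s8, s9}.
    q holds at s2, so ◇q is true at s3.
  At s3: ◇◇r requires ◇r at some successor in {s2, s4, s8, s9}.
    ◇r holds at s4, so ◇◇r is true at s3.
      At s4: ◇r requires r at some successor in {s0, s1, s4, s8}.
        r holds at s0, so ◇r is true at s4.

Yes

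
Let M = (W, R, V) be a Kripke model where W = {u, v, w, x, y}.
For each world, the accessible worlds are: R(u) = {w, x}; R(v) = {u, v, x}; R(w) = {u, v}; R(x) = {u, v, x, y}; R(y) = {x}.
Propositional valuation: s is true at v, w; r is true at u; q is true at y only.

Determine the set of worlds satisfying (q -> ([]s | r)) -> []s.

Recall that []ψ holds at a world iff ψ holds at every accessible world, and <>ψ holds iff ψ holds at some accessible world.
Let φ = (q -> ([]s | r)) -> []s. Evaluate φ at each world:
  u (successors {w, x}): φ is false.
  v (successors {u, v, x}): φ is false.
  w (successors {u, v}): φ is false.
  x (successors {u, v, x, y}): φ is false.
  y (successors {x}): φ is true.
For instance, at v:
  At v: q -> ([]s | r) is true, []s is false, so (q -> ([]s | r)) -> []s is false.
    At v: q is false, []s | r is false, so q -> ([]s | r) is true.
      At v: []s is false, r is false, so []s | r is false.
    At v: []s requires s at every successor {u, v, x}.
      s fails at u, so []s is false at v.
Satisfying worlds: {y}

y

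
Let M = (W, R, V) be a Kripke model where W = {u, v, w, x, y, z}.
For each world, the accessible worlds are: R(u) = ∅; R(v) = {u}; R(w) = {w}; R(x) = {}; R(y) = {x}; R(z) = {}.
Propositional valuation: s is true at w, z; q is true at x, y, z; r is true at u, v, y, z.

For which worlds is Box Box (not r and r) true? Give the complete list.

Let φ = Box Box (not r and r). Evaluate φ at each world:
  u (successors ∅): φ is true.
  v (successors {u}): φ is true.
  w (successors {w}): φ is false.
  x (successors ∅): φ is true.
  y (successors {x}): φ is true.
  z (successors ∅): φ is true.
For instance, at y:
  At y: Box Box (not r and r) requires Box (not r and r) at every successor {x}.
      At x: no accessible worlds, so Box (not r and r) holds vacuously.
  So Box Box (not r and r) is true at y.
Satisfying worlds: {u, v, x, y, z}

u, v, x, y, z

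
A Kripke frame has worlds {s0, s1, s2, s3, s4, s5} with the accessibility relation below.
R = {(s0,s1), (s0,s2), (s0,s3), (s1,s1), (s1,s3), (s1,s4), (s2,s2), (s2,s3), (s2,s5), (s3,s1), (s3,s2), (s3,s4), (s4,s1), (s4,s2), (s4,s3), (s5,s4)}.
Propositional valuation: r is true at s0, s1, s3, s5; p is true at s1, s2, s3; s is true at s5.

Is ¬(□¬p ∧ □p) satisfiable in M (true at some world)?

Yes

Let φ = ¬(□¬p ∧ □p). Evaluate φ at each world:
  s0 (successors {s1, s2, s3}): φ is true.
  s1 (successors {s1, s3, s4}): φ is true.
  s2 (successors {s2, s3, s5}): φ is true.
  s3 (successors {s1, s2, s4}): φ is true.
  s4 (successors {s1, s2, s3}): φ is true.
  s5 (successors {s4}): φ is true.
Detail at s0 (witness):
  At s0: □¬p ∧ □p is false, so ¬(□¬p ∧ □p) is true.
    At s0: □¬p is false, □p is true, so □¬p ∧ □p is false.
      At s0: □¬p requires ¬p at every successor {s1, s2, s3}.
        ¬p fails at s1, so □¬p is false at s0.
      At s0: □p requires p at every successor {s1, s2, s3}.
        At s1: p is true.
        At s2: p is true.
        At s3: p is true.
      So □p is true at s0.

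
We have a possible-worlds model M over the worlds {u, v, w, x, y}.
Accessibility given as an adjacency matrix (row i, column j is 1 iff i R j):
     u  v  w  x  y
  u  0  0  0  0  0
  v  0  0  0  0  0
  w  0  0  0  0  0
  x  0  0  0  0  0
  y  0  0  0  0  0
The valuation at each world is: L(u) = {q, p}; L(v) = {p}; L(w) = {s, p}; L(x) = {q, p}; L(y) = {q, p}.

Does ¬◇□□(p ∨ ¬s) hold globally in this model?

Let φ = ¬◇□□(p ∨ ¬s). Evaluate φ at each world:
  u (successors ∅): φ is true.
  v (successors ∅): φ is true.
  w (successors ∅): φ is true.
  x (successors ∅): φ is true.
  y (successors ∅): φ is true.
For instance, at x:
  At x: ◇□□(p ∨ ¬s) is false, so ¬◇□□(p ∨ ¬s) is true.
    At x: no accessible worlds, so ◇□□(p ∨ ¬s) is false.

Yes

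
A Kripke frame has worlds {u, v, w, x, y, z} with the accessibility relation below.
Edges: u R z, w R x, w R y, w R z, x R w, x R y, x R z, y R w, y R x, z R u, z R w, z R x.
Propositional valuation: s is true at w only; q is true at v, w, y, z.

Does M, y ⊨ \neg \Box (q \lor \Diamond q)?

At y: \Box (q \lor \Diamond q) is true, so \neg \Box (q \lor \Diamond q) is false.
  At y: \Box (q \lor \Diamond q) requires q \lor \Diamond q at every successor {w, x}.
      At w: q is true, \Diamond q is true, so q \lor \Diamond q is true.
      At x: q is false, \Diamond q is true, so q \lor \Diamond q is true.
  So \Box (q \lor \Diamond q) is true at y.

No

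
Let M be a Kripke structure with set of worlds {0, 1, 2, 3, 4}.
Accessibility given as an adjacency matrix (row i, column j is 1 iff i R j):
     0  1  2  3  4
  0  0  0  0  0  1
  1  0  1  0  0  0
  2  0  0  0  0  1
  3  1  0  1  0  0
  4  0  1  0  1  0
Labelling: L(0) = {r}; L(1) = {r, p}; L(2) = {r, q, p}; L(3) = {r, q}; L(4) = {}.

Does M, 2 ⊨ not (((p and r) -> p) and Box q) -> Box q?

No

At 2: not (((p and r) -> p) and Box q) is true, Box q is false, so not (((p and r) -> p) and Box q) -> Box q is false.
  At 2: ((p and r) -> p) and Box q is false, so not (((p and r) -> p) and Box q) is true.
    At 2: (p and r) -> p is true, Box q is false, so ((p and r) -> p) and Box q is false.
      At 2: Box q requires q at every successor {4}.
        q fails at 4, so Box q is false at 2.
  At 2: Box q requires q at every successor {4}.
    q fails at 4, so Box q is false at 2.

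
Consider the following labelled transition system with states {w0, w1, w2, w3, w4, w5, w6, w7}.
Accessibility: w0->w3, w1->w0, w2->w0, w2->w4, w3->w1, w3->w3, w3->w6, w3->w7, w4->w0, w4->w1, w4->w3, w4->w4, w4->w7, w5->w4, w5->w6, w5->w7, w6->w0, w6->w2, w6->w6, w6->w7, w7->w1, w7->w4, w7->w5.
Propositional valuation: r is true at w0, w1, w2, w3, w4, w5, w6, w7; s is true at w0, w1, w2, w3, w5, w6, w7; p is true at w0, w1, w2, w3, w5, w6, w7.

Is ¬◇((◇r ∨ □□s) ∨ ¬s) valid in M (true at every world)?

Let φ = ¬◇((◇r ∨ □□s) ∨ ¬s). Evaluate φ at each world:
  w0 (successors {w3}): φ is false.
  w1 (successors {w0}): φ is false.
  w2 (successors {w0, w4}): φ is false.
  w3 (successors {w1, w3, w6, w7}): φ is false.
  w4 (successors {w0, w1, w3, w4, w7}): φ is false.
  w5 (successors {w4, w6, w7}): φ is false.
  w6 (successors {w0, w2, w6, w7}): φ is false.
  w7 (successors {w1, w4, w5}): φ is false.
Detail at w0 (counterexample):
  At w0: ◇((◇r ∨ □□s) ∨ ¬s) is true, so ¬◇((◇r ∨ □□s) ∨ ¬s) is false.
    At w0: ◇((◇r ∨ □□s) ∨ ¬s) requires (◇r ∨ □□s) ∨ ¬s at some successor in {w3}.
      (◇r ∨ □□s) ∨ ¬s holds at w3, so ◇((◇r ∨ □□s) ∨ ¬s) is true at w0.

No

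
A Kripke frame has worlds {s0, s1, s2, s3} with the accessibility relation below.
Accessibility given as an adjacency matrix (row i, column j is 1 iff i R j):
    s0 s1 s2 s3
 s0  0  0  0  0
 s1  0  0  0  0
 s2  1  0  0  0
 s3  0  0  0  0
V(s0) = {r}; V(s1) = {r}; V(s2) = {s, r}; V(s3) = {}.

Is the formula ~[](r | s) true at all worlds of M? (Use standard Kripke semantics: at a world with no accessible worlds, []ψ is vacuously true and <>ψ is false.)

Recall that []ψ holds at a world iff ψ holds at every accessible world, and <>ψ holds iff ψ holds at some accessible world.
Let φ = ~[](r | s). Evaluate φ at each world:
  s0 (successors ∅): φ is false.
  s1 (successors ∅): φ is false.
  s2 (successors {s0}): φ is false.
  s3 (successors ∅): φ is false.
Detail at s0 (counterexample):
  At s0: [](r | s) is true, so ~[](r | s) is false.
    At s0: no accessible worlds, so [](r | s) holds vacuously.

No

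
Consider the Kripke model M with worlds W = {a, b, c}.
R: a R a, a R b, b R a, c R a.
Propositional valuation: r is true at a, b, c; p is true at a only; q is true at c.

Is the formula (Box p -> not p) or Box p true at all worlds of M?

Yes

Let φ = (Box p -> not p) or Box p. Evaluate φ at each world:
  a (successors {a, b}): φ is true.
  b (successors {a}): φ is true.
  c (successors {a}): φ is true.
For instance, at c:
  At c: Box p -> not p is true, Box p is true, so (Box p -> not p) or Box p is true.
    At c: Box p is true, not p is true, so Box p -> not p is true.
      At c: Box p requires p at every successor {a}.
        At a: p is true.
      So Box p is true at c.
    At c: Box p requires p at every successor {a}.
      At a: p is true.
    So Box p is true at c.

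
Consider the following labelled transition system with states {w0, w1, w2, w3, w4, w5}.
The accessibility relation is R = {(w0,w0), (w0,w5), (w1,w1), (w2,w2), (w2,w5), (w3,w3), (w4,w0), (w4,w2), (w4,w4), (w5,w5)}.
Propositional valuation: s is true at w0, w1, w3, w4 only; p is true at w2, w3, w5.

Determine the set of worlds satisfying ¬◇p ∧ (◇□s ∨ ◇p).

w1

Recall that □ψ holds at a world iff ψ holds at every accessible world, and ◇ψ holds iff ψ holds at some accessible world.
Let φ = ¬◇p ∧ (◇□s ∨ ◇p). Evaluate φ at each world:
  w0 (successors {w0, w5}): φ is false.
  w1 (successors {w1}): φ is true.
  w2 (successors {w2, w5}): φ is false.
  w3 (successors {w3}): φ is false.
  w4 (successors {w0, w2, w4}): φ is false.
  w5 (successors {w5}): φ is false.
For instance, at w3:
  At w3: ¬◇p is false, ◇□s ∨ ◇p is true, so ¬◇p ∧ (◇□s ∨ ◇p) is false.
    At w3: ◇p is true, so ¬◇p is false.
      At w3: ◇p requires p at some successor in {w3}.
        p holds at w3, so ◇p is true at w3.
    At w3: ◇□s is true, ◇p is true, so ◇□s ∨ ◇p is true.
      At w3: ◇□s requires □s at some successor in {w3}.
        □s holds at w3, so ◇□s is true at w3.
      At w3: ◇p requires p at some successor in {w3}.
        p holds at w3, so ◇p is true at w3.
Satisfying worlds: {w1}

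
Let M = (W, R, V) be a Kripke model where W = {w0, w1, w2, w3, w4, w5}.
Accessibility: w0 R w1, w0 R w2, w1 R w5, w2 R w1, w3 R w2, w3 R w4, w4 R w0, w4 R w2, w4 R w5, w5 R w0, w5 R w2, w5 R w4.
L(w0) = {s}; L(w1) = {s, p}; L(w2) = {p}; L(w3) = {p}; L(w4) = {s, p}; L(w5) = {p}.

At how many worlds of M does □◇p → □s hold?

Let φ = □◇p → □s. Evaluate φ at each world:
  w0 (successors {w1, w2}): φ is false.
  w1 (successors {w5}): φ is false.
  w2 (successors {w1}): φ is true.
  w3 (successors {w2, w4}): φ is false.
  w4 (successors {w0, w2, w5}): φ is false.
  w5 (successors {w0, w2, w4}): φ is false.
For instance, at w2:
  At w2: □◇p is true, □s is true, so □◇p → □s is true.
    At w2: □◇p requires ◇p at every successor {w1}.
      At w1: ◇p is true.
    So □◇p is true at w2.
    At w2: □s requires s at every successor {w1}.
      At w1: s is true.
    So □s is true at w2.
Satisfying worlds: {w2}

1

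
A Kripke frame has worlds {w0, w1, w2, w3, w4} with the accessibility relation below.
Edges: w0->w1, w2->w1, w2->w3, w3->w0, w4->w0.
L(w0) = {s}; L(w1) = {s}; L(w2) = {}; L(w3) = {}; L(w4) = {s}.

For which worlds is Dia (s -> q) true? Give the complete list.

w2

Let φ = Dia (s -> q). Evaluate φ at each world:
  w0 (successors {w1}): φ is false.
  w1 (successors ∅): φ is false.
  w2 (successors {w1, w3}): φ is true.
  w3 (successors {w0}): φ is false.
  w4 (successors {w0}): φ is false.
For instance, at w4:
  At w4: Dia (s -> q) requires s -> q at some successor in {w0}.
    At w0: s -> q is false.
  So Dia (s -> q) is false at w4.
Satisfying worlds: {w2}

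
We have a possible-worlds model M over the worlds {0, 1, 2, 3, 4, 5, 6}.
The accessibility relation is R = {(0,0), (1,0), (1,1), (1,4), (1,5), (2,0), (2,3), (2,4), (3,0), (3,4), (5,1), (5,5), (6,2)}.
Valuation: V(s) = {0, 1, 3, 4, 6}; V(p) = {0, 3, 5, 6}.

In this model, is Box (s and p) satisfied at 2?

At 2: Box (s and p) requires s and p at every successor {0, 3, 4}.
  s and p fails at 4, so Box (s and p) is false at 2.

No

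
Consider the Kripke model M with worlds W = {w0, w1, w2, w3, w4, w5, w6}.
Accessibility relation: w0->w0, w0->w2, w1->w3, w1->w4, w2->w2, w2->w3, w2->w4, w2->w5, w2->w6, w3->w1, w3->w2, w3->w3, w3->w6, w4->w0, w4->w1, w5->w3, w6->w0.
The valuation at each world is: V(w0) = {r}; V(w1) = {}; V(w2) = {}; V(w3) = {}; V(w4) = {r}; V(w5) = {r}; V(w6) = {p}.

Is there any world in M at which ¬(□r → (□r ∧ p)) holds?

No

Let φ = ¬(□r → (□r ∧ p)). Evaluate φ at each world:
  w0 (successors {w0, w2}): φ is false.
  w1 (successors {w3, w4}): φ is false.
  w2 (successors {w2, w3, w4, w5, w6}): φ is false.
  w3 (successors {w1, w2, w3, w6}): φ is false.
  w4 (successors {w0, w1}): φ is false.
  w5 (successors {w3}): φ is false.
  w6 (successors {w0}): φ is false.
For instance, at w4:
  At w4: □r → (□r ∧ p) is true, so ¬(□r → (□r ∧ p)) is false.
    At w4: □r is false, □r ∧ p is false, so □r → (□r ∧ p) is true.
      At w4: □r requires r at every successor {w0, w1}.
        r fails at w1, so □r is false at w4.
      At w4: □r is false, p is false, so □r ∧ p is false.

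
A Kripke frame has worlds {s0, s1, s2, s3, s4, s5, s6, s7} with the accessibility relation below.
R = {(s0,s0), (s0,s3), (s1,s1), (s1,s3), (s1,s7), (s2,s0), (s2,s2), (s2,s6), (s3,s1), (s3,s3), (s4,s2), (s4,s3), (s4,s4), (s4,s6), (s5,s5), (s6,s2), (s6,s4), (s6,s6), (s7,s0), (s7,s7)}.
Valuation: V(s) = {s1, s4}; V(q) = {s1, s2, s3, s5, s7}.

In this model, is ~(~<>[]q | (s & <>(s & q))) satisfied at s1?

At s1: ~<>[]q | (s & <>(s & q)) is true, so ~(~<>[]q | (s & <>(s & q))) is false.
  At s1: ~<>[]q is false, s & <>(s & q) is true, so ~<>[]q | (s & <>(s & q)) is true.
    At s1: <>[]q is true, so ~<>[]q is false.
      At s1: <>[]q requires []q at some successor in {s1, s3, s7}.
        []q holds at s1, so <>[]q is true at s1.
    At s1: s is true, <>(s & q) is true, so s & <>(s & q) is true.
      At s1: <>(s & q) requires s & q at some successor in {s1, s3, s7}.
        s & q holds at s1, so <>(s & q) is true at s1.

No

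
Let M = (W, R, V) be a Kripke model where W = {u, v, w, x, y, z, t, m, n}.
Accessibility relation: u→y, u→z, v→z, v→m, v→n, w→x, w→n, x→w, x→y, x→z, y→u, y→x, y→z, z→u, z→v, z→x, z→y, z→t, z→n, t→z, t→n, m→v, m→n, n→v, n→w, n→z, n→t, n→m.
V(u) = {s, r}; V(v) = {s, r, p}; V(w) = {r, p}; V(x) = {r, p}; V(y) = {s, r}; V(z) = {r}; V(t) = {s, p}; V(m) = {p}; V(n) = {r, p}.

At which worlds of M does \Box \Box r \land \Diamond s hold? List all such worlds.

Let φ = \Box \Box r \land \Diamond s. Evaluate φ at each world:
  u (successors {y, z}): φ is false.
  v (successors {z, m, n}): φ is false.
  w (successors {x, n}): φ is false.
  x (successors {w, y, z}): φ is false.
  y (successors {u, x, z}): φ is false.
  z (successors {u, v, x, y, t, n}): φ is false.
  t (successors {z, n}): φ is false.
  m (successors {v, n}): φ is false.
  n (successors {v, w, z, t, m}): φ is false.
For instance, at n:
  At n: \Box \Box r is false, \Diamond s is true, so \Box \Box r \land \Diamond s is false.
    At n: \Box \Box r requires \Box r at every successor {v, w, z, t, m}.
      \Box r fails at v, so \Box \Box r is false at n.
    At n: \Diamond s requires s at some successor in {v, w, z, t, m}.
      s holds at v, so \Diamond s is true at n.
Satisfying worlds: none.

none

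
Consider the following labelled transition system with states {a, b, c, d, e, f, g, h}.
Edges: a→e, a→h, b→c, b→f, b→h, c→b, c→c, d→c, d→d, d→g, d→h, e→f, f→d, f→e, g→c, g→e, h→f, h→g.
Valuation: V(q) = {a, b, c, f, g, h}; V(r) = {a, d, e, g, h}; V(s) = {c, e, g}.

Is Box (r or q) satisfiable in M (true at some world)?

Let φ = Box (r or q). Evaluate φ at each world:
  a (successors {e, h}): φ is true.
  b (successors {c, f, h}): φ is true.
  c (successors {b, c}): φ is true.
  d (successors {c, d, g, h}): φ is true.
  e (successors {f}): φ is true.
  f (successors {d, e}): φ is true.
  g (successors {c, e}): φ is true.
  h (successors {f, g}): φ is true.
Detail at a (witness):
  At a: Box (r or q) requires r or q at every successor {e, h}.
    At e: r or q is true.
    At h: r or q is true.
  So Box (r or q) is true at a.

Yes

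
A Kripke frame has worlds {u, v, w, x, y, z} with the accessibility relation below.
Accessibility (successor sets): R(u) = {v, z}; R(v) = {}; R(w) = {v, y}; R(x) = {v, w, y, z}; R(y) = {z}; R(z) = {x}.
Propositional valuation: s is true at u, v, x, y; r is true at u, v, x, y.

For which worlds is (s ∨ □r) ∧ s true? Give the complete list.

u, v, x, y

Let φ = (s ∨ □r) ∧ s. Evaluate φ at each world:
  u (successors {v, z}): φ is true.
  v (successors ∅): φ is true.
  w (successors {v, y}): φ is false.
  x (successors {v, w, y, z}): φ is true.
  y (successors {z}): φ is true.
  z (successors {x}): φ is false.
For instance, at y:
  At y: s ∨ □r is true, s is true, so (s ∨ □r) ∧ s is true.
    At y: s is true, □r is false, so s ∨ □r is true.
      At y: □r requires r at every successor {z}.
        r fails at z, so □r is false at y.
Satisfying worlds: {u, v, x, y}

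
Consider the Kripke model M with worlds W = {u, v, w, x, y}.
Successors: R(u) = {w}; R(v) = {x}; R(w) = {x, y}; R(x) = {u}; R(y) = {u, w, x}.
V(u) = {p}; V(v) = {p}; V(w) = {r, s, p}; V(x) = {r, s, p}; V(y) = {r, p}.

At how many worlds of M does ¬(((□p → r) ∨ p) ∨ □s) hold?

Let φ = ¬(((□p → r) ∨ p) ∨ □s). Evaluate φ at each world:
  u (successors {w}): φ is false.
  v (successors {x}): φ is false.
  w (successors {x, y}): φ is false.
  x (successors {u}): φ is false.
  y (successors {u, w, x}): φ is false.
For instance, at u:
  At u: ((□p → r) ∨ p) ∨ □s is true, so ¬(((□p → r) ∨ p) ∨ □s) is false.
    At u: (□p → r) ∨ p is true, □s is true, so ((□p → r) ∨ p) ∨ □s is true.
      At u: □p → r is false, p is true, so (□p → r) ∨ p is true.
      At u: □s requires s at every successor {w}.
        At w: s is true.
      So □s is true at u.
Satisfying worlds: none.

0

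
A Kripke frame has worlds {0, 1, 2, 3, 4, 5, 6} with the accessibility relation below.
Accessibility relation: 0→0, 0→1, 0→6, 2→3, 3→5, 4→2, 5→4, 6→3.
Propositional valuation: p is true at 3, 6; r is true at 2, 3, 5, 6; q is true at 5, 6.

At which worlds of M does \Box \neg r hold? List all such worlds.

Let φ = \Box \neg r. Evaluate φ at each world:
  0 (successors {0, 1, 6}): φ is false.
  1 (successors ∅): φ is true.
  2 (successors {3}): φ is false.
  3 (successors {5}): φ is false.
  4 (successors {2}): φ is false.
  5 (successors {4}): φ is true.
  6 (successors {3}): φ is false.
For instance, at 2:
  At 2: \Box \neg r requires \neg r at every successor {3}.
    \neg r fails at 3, so \Box \neg r is false at 2.
Satisfying worlds: {1, 5}

1, 5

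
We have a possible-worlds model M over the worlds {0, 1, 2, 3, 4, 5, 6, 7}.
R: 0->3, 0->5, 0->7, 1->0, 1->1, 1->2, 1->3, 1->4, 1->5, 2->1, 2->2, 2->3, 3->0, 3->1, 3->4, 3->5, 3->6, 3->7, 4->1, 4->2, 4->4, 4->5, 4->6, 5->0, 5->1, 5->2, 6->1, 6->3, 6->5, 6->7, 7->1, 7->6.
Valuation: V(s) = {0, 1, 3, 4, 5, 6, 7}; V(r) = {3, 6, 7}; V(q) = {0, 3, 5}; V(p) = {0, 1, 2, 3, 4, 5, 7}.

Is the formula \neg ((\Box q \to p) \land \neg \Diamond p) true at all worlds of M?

Let φ = \neg ((\Box q \to p) \land \neg \Diamond p). Evaluate φ at each world:
  0 (successors {3, 5, 7}): φ is true.
  1 (successors {0, 1, 2, 3, 4, 5}): φ is true.
  2 (successors {1, 2, 3}): φ is true.
  3 (successors {0, 1, 4, 5, 6, 7}): φ is true.
  4 (successors {1, 2, 4, 5, 6}): φ is true.
  5 (successors {0, 1, 2}): φ is true.
  6 (successors {1, 3, 5, 7}): φ is true.
  7 (successors {1, 6}): φ is true.
For instance, at 2:
  At 2: (\Box q \to p) \land \neg \Diamond p is false, so \neg ((\Box q \to p) \land \neg \Diamond p) is true.
    At 2: \Box q \to p is true, \neg \Diamond p is false, so (\Box q \to p) \land \neg \Diamond p is false.
      At 2: \Box q is false, p is true, so \Box q \to p is true.
      At 2: \Diamond p is true, so \neg \Diamond p is false.

Yes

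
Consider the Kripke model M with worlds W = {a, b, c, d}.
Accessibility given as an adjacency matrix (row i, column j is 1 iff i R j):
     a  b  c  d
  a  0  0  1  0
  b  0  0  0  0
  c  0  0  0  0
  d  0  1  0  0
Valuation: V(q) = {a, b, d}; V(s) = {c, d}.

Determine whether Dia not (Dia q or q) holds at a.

At a: Dia not (Dia q or q) requires not (Dia q or q) at some successor in {c}.
  not (Dia q or q) holds at c, so Dia not (Dia q or q) is true at a.
    At c: Dia q or q is false, so not (Dia q or q) is true.
      At c: Dia q is false, q is false, so Dia q or q is false.

Yes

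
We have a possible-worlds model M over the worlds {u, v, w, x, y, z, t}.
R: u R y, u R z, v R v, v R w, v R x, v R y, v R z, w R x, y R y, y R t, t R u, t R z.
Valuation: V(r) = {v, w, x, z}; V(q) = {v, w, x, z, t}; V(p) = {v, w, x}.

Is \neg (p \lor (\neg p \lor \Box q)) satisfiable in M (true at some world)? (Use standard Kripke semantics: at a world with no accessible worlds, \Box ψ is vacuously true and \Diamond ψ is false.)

No

Let φ = \neg (p \lor (\neg p \lor \Box q)). Evaluate φ at each world:
  u (successors {y, z}): φ is false.
  v (successors {v, w, x, y, z}): φ is false.
  w (successors {x}): φ is false.
  x (successors ∅): φ is false.
  y (successors {y, t}): φ is false.
  z (successors ∅): φ is false.
  t (successors {u, z}): φ is false.
For instance, at u:
  At u: p \lor (\neg p \lor \Box q) is true, so \neg (p \lor (\neg p \lor \Box q)) is false.
    At u: p is false, \neg p \lor \Box q is true, so p \lor (\neg p \lor \Box q) is true.
      At u: \neg p is true, \Box q is false, so \neg p \lor \Box q is true.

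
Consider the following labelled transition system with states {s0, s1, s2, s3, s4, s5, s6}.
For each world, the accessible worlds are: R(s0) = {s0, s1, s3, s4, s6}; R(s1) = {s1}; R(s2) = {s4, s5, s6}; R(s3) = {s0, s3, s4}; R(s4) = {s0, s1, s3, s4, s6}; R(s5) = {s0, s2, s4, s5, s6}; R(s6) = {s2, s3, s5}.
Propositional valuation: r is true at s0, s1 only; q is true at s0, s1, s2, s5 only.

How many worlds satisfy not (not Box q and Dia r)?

Let φ = not (not Box q and Dia r). Evaluate φ at each world:
  s0 (successors {s0, s1, s3, s4, s6}): φ is false.
  s1 (successors {s1}): φ is true.
  s2 (successors {s4, s5, s6}): φ is true.
  s3 (successors {s0, s3, s4}): φ is false.
  s4 (successors {s0, s1, s3, s4, s6}): φ is false.
  s5 (successors {s0, s2, s4, s5, s6}): φ is false.
  s6 (successors {s2, s3, s5}): φ is true.
For instance, at s3:
  At s3: not Box q and Dia r is true, so not (not Box q and Dia r) is false.
    At s3: not Box q is true, Dia r is true, so not Box q and Dia r is true.
      At s3: Box q is false, so not Box q is true.
      At s3: Dia r requires r at some successor in {s0, s3, s4}.
        r holds at s0, so Dia r is true at s3.
Satisfying worlds: {s1, s2, s6}

3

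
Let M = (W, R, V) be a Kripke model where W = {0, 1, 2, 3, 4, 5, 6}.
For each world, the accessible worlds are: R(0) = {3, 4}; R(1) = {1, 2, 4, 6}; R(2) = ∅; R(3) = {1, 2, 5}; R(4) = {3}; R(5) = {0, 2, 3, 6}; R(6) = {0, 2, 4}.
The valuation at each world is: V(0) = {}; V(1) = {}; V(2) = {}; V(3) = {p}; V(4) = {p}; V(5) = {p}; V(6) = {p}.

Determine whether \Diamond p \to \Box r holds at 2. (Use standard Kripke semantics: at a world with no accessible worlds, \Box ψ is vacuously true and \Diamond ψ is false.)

At 2: \Diamond p is false, \Box r is true, so \Diamond p \to \Box r is true.
  At 2: no accessible worlds, so \Diamond p is false.
  At 2: no accessible worlds, so \Box r holds vacuously.

Yes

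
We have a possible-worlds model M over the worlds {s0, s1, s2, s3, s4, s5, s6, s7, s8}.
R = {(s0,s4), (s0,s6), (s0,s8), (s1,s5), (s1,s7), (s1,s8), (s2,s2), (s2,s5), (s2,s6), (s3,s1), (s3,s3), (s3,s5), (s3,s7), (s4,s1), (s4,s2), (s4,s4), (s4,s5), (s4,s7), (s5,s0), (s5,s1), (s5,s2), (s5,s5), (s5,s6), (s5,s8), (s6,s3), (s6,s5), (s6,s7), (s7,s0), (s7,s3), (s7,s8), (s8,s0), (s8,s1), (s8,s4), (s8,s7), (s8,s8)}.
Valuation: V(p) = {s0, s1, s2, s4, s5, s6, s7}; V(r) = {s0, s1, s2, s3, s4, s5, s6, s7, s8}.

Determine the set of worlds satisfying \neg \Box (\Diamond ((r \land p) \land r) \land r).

Recall that \Box ψ holds at a world iff ψ holds at every accessible world, and \Diamond ψ holds iff ψ holds at some accessible world.
Let φ = \neg \Box (\Diamond ((r \land p) \land r) \land r). Evaluate φ at each world:
  s0 (successors {s4, s6, s8}): φ is false.
  s1 (successors {s5, s7, s8}): φ is false.
  s2 (successors {s2, s5, s6}): φ is false.
  s3 (successors {s1, s3, s5, s7}): φ is false.
  s4 (successors {s1, s2, s4, s5, s7}): φ is false.
  s5 (successors {s0, s1, s2, s5, s6, s8}): φ is false.
  s6 (successors {s3, s5, s7}): φ is false.
  s7 (successors {s0, s3, s8}): φ is false.
  s8 (successors {s0, s1, s4, s7, s8}): φ is false.
For instance, at s0:
  At s0: \Box (\Diamond ((r \land p) \land r) \land r) is true, so \neg \Box (\Diamond ((r \land p) \land r) \land r) is false.
    At s0: \Box (\Diamond ((r \land p) \land r) \land r) requires \Diamond ((r \land p) \land r) \land r at every successor {s4, s6, s8}.
      At s4: \Diamond ((r \land p) \land r) \land r is true.
      At s6: \Diamond ((r \land p) \land r) \land r is true.
      At s8: \Diamond ((r \land p) \land r) \land r is true.
    So \Box (\Diamond ((r \land p) \land r) \land r) is true at s0.
Satisfying worlds: none.

none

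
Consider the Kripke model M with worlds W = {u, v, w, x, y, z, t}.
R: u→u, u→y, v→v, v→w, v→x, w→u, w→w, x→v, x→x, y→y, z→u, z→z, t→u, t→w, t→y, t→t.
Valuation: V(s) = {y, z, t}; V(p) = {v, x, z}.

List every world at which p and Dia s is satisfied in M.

Let φ = p and Dia s. Evaluate φ at each world:
  u (successors {u, y}): φ is false.
  v (successors {v, w, x}): φ is false.
  w (successors {u, w}): φ is false.
  x (successors {v, x}): φ is false.
  y (successors {y}): φ is false.
  z (successors {u, z}): φ is true.
  t (successors {u, w, y, t}): φ is false.
For instance, at v:
  At v: p is true, Dia s is false, so p and Dia s is false.
    At v: Dia s requires s at some successor in {v, w, x}.
      At v: s is false.
      At w: s is false.
      At x: s is false.
    So Dia s is false at v.
Satisfying worlds: {z}

z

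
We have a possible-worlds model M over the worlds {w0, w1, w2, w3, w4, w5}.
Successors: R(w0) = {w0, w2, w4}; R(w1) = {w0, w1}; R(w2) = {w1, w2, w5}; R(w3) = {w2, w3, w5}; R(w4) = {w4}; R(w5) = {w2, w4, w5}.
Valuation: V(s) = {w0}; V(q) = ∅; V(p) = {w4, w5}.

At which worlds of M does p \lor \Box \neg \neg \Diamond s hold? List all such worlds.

Let φ = p \lor \Box \neg \neg \Diamond s. Evaluate φ at each world:
  w0 (successors {w0, w2, w4}): φ is false.
  w1 (successors {w0, w1}): φ is true.
  w2 (successors {w1, w2, w5}): φ is false.
  w3 (successors {w2, w3, w5}): φ is false.
  w4 (successors {w4}): φ is true.
  w5 (successors {w2, w4, w5}): φ is true.
For instance, at w3:
  At w3: p is false, \Box \neg \neg \Diamond s is false, so p \lor \Box \neg \neg \Diamond s is false.
    At w3: \Box \neg \neg \Diamond s requires \neg \neg \Diamond s at every successor {w2, w3, w5}.
      \neg \neg \Diamond s fails at w2, so \Box \neg \neg \Diamond s is false at w3.
Satisfying worlds: {w1, w4, w5}

w1, w4, w5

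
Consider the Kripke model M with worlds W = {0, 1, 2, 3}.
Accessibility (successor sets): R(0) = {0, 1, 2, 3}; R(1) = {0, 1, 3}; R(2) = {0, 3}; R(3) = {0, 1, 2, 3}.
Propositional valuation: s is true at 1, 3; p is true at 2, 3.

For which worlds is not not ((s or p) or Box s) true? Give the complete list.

Let φ = not not ((s or p) or Box s). Evaluate φ at each world:
  0 (successors {0, 1, 2, 3}): φ is false.
  1 (successors {0, 1, 3}): φ is true.
  2 (successors {0, 3}): φ is true.
  3 (successors {0, 1, 2, 3}): φ is true.
For instance, at 0:
  At 0: not ((s or p) or Box s) is true, so not not ((s or p) or Box s) is false.
    At 0: (s or p) or Box s is false, so not ((s or p) or Box s) is true.
      At 0: s or p is false, Box s is false, so (s or p) or Box s is false.
Satisfying worlds: {1, 2, 3}

1, 2, 3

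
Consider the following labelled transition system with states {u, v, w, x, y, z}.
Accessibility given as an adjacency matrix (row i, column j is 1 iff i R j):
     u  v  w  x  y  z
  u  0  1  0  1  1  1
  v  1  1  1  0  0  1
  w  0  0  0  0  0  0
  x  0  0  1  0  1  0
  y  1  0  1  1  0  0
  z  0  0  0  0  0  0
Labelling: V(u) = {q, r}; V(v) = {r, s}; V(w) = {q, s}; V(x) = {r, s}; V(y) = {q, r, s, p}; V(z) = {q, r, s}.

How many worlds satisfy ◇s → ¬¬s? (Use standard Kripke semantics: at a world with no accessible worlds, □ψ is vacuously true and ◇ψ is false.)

5

Let φ = ◇s → ¬¬s. Evaluate φ at each world:
  u (successors {v, x, y, z}): φ is false.
  v (successors {u, v, w, z}): φ is true.
  w (successors ∅): φ is true.
  x (successors {w, y}): φ is true.
  y (successors {u, w, x}): φ is true.
  z (successors ∅): φ is true.
For instance, at y:
  At y: ◇s is true, ¬¬s is true, so ◇s → ¬¬s is true.
    At y: ◇s requires s at some successor in {u, w, x}.
      s holds at w, so ◇s is true at y.
Satisfying worlds: {v, w, x, y, z}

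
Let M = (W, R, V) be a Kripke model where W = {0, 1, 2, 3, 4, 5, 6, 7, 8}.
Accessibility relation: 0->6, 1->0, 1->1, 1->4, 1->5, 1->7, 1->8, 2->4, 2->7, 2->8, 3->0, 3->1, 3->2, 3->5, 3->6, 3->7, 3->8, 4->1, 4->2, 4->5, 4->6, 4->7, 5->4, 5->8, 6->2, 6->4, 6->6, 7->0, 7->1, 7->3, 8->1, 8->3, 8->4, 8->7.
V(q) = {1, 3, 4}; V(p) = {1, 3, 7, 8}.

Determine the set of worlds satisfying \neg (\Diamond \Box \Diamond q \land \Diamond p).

Recall that \Box ψ holds at a world iff ψ holds at every accessible world, and \Diamond ψ holds iff ψ holds at some accessible world.
Let φ = \neg (\Diamond \Box \Diamond q \land \Diamond p). Evaluate φ at each world:
  0 (successors {6}): φ is true.
  1 (successors {0, 1, 4, 5, 7, 8}): φ is false.
  2 (successors {4, 7, 8}): φ is false.
  3 (successors {0, 1, 2, 5, 6, 7, 8}): φ is false.
  4 (successors {1, 2, 5, 6, 7}): φ is false.
  5 (successors {4, 8}): φ is false.
  6 (successors {2, 4, 6}): φ is true.
  7 (successors {0, 1, 3}): φ is false.
  8 (successors {1, 3, 4, 7}): φ is false.
For instance, at 5:
  At 5: \Diamond \Box \Diamond q \land \Diamond p is true, so \neg (\Diamond \Box \Diamond q \land \Diamond p) is false.
    At 5: \Diamond \Box \Diamond q is true, \Diamond p is true, so \Diamond \Box \Diamond q \land \Diamond p is true.
      At 5: \Diamond \Box \Diamond q requires \Box \Diamond q at some successor in {4, 8}.
        \Box \Diamond q holds at 4, so \Diamond \Box \Diamond q is true at 5.
      At 5: \Diamond p requires p at some successor in {4, 8}.
        p holds at 8, so \Diamond p is true at 5.
Satisfying worlds: {0, 6}

0, 6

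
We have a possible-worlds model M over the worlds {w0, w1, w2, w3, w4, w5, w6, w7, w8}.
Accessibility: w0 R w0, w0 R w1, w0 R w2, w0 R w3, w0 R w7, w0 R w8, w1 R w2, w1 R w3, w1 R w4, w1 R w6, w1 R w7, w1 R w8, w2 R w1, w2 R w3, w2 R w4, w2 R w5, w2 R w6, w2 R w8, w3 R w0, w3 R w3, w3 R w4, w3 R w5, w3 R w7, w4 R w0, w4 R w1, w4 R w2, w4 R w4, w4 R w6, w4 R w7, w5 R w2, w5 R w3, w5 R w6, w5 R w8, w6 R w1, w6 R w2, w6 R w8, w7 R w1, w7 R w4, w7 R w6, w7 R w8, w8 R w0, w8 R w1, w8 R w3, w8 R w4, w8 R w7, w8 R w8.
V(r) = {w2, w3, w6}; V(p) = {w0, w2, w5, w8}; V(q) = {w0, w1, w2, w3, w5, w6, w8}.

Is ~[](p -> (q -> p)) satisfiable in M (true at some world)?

Let φ = ~[](p -> (q -> p)). Evaluate φ at each world:
  w0 (successors {w0, w1, w2, w3, w7, w8}): φ is false.
  w1 (successors {w2, w3, w4, w6, w7, w8}): φ is false.
  w2 (successors {w1, w3, w4, w5, w6, w8}): φ is false.
  w3 (successors {w0, w3, w4, w5, w7}): φ is false.
  w4 (successors {w0, w1, w2, w4, w6, w7}): φ is false.
  w5 (successors {w2, w3, w6, w8}): φ is false.
  w6 (successors {w1, w2, w8}): φ is false.
  w7 (successors {w1, w4, w6, w8}): φ is false.
  w8 (successors {w0, w1, w3, w4, w7, w8}): φ is false.
For instance, at w6:
  At w6: [](p -> (q -> p)) is true, so ~[](p -> (q -> p)) is false.
    At w6: [](p -> (q -> p)) requires p -> (q -> p) at every successor {w1, w2, w8}.
      At w1: p -> (q -> p) is true.
      At w2: p -> (q -> p) is true.
      At w8: p -> (q -> p) is true.
    So [](p -> (q -> p)) is true at w6.

No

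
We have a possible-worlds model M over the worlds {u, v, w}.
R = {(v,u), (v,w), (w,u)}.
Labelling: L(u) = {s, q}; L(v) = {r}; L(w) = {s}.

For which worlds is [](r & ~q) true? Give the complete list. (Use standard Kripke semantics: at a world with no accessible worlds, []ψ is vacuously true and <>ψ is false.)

u

Let φ = [](r & ~q). Evaluate φ at each world:
  u (successors ∅): φ is true.
  v (successors {u, w}): φ is false.
  w (successors {u}): φ is false.
For instance, at v:
  At v: [](r & ~q) requires r & ~q at every successor {u, w}.
    r & ~q fails at u, so [](r & ~q) is false at v.
Satisfying worlds: {u}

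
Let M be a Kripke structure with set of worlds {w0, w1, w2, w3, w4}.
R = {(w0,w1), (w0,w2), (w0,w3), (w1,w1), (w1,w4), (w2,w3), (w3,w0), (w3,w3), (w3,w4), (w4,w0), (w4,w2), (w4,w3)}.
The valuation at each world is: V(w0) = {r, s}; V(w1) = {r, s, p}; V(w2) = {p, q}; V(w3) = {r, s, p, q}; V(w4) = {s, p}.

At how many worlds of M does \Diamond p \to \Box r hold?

Recall that \Box ψ holds at a world iff ψ holds at every accessible world, and \Diamond ψ holds iff ψ holds at some accessible world.
Let φ = \Diamond p \to \Box r. Evaluate φ at each world:
  w0 (successors {w1, w2, w3}): φ is false.
  w1 (successors {w1, w4}): φ is false.
  w2 (successors {w3}): φ is true.
  w3 (successors {w0, w3, w4}): φ is false.
  w4 (successors {w0, w2, w3}): φ is false.
For instance, at w1:
  At w1: \Diamond p is true, \Box r is false, so \Diamond p \to \Box r is false.
    At w1: \Diamond p requires p at some successor in {w1, w4}.
      p holds at w1, so \Diamond p is true at w1.
    At w1: \Box r requires r at every successor {w1, w4}.
      r fails at w4, so \Box r is false at w1.
Satisfying worlds: {w2}

1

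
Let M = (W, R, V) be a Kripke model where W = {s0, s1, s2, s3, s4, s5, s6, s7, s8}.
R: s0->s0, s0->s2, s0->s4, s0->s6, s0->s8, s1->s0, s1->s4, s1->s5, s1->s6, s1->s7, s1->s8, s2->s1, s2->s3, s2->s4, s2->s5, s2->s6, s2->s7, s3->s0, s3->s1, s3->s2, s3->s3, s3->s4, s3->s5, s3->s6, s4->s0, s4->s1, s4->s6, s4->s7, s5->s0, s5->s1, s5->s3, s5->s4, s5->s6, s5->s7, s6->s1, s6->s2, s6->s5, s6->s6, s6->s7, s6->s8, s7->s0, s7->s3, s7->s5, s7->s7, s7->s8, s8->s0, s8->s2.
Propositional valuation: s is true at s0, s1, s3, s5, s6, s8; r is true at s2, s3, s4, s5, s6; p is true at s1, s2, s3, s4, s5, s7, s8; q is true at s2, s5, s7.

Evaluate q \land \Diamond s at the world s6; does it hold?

Recall that \Diamond ψ holds at a world iff ψ holds at some accessible world.
At s6: q is false, \Diamond s is true, so q \land \Diamond s is false.
  At s6: \Diamond s requires s at some successor in {s1, s2, s5, s6, s7, s8}.
    s holds at s1, so \Diamond s is true at s6.

No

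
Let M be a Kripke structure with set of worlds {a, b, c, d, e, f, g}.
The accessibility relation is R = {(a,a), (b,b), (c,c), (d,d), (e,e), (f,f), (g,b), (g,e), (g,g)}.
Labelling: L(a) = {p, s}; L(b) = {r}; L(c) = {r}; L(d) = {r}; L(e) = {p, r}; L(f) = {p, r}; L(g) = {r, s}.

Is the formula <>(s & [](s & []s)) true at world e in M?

No

Recall that []ψ holds at a world iff ψ holds at every accessible world, and <>ψ holds iff ψ holds at some accessible world.
At e: <>(s & [](s & []s)) requires s & [](s & []s) at some successor in {e}.
  At e: s & [](s & []s) is false.
So <>(s & [](s & []s)) is false at e.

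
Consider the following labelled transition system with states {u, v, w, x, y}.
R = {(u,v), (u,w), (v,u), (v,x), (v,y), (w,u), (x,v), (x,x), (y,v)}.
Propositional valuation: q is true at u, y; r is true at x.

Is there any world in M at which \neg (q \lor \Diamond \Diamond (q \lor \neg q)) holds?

Let φ = \neg (q \lor \Diamond \Diamond (q \lor \neg q)). Evaluate φ at each world:
  u (successors {v, w}): φ is false.
  v (successors {u, x, y}): φ is false.
  w (successors {u}): φ is false.
  x (successors {v, x}): φ is false.
  y (successors {v}): φ is false.
For instance, at w:
  At w: q \lor \Diamond \Diamond (q \lor \neg q) is true, so \neg (q \lor \Diamond \Diamond (q \lor \neg q)) is false.
    At w: q is false, \Diamond \Diamond (q \lor \neg q) is true, so q \lor \Diamond \Diamond (q \lor \neg q) is true.
      At w: \Diamond \Diamond (q \lor \neg q) requires \Diamond (q \lor \neg q) at some successor in {u}.
        \Diamond (q \lor \neg q) holds at u, so \Diamond \Diamond (q \lor \neg q) is true at w.

No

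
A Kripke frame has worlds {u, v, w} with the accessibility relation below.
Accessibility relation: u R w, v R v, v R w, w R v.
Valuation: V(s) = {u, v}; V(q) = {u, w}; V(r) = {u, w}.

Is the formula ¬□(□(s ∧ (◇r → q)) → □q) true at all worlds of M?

No

Let φ = ¬□(□(s ∧ (◇r → q)) → □q). Evaluate φ at each world:
  u (successors {w}): φ is false.
  v (successors {v, w}): φ is false.
  w (successors {v}): φ is false.
Detail at u (counterexample):
  At u: □(□(s ∧ (◇r → q)) → □q) is true, so ¬□(□(s ∧ (◇r → q)) → □q) is false.
    At u: □(□(s ∧ (◇r → q)) → □q) requires □(s ∧ (◇r → q)) → □q at every successor {w}.
      At w: □(s ∧ (◇r → q)) → □q is true.
    So □(□(s ∧ (◇r → q)) → □q) is true at u.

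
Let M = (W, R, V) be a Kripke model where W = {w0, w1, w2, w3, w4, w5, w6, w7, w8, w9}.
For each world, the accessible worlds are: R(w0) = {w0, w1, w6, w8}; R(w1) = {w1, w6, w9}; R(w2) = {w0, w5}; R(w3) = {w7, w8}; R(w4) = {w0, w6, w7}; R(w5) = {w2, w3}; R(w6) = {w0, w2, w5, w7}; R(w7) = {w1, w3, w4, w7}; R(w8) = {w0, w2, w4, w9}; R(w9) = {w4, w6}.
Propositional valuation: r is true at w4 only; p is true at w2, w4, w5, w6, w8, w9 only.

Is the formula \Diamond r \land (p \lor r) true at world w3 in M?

At w3: \Diamond r is false, p \lor r is false, so \Diamond r \land (p \lor r) is false.
  At w3: \Diamond r requires r at some successor in {w7, w8}.
    At w7: r is false.
    At w8: r is false.
  So \Diamond r is false at w3.

No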